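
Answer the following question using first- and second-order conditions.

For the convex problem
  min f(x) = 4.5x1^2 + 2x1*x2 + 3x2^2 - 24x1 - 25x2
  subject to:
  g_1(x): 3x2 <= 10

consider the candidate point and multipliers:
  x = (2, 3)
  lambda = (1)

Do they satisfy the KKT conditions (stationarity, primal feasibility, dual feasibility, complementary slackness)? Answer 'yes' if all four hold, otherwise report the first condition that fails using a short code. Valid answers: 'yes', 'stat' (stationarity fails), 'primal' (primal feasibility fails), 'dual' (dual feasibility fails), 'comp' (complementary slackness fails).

Gradient of f: grad f(x) = Q x + c = (0, -3)
Constraint values g_i(x) = a_i^T x - b_i:
  g_1((2, 3)) = -1
Stationarity residual: grad f(x) + sum_i lambda_i a_i = (0, 0)
  -> stationarity OK
Primal feasibility (all g_i <= 0): OK
Dual feasibility (all lambda_i >= 0): OK
Complementary slackness (lambda_i * g_i(x) = 0 for all i): FAILS

Verdict: the first failing condition is complementary_slackness -> comp.

comp


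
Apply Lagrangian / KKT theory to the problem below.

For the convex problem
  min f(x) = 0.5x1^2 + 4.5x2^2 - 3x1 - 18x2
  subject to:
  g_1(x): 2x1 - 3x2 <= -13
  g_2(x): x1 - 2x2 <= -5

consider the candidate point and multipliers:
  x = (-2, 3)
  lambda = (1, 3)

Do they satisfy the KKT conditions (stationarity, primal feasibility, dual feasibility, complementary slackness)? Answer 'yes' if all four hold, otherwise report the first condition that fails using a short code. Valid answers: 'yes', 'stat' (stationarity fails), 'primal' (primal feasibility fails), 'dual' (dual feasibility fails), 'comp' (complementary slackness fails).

Gradient of f: grad f(x) = Q x + c = (-5, 9)
Constraint values g_i(x) = a_i^T x - b_i:
  g_1((-2, 3)) = 0
  g_2((-2, 3)) = -3
Stationarity residual: grad f(x) + sum_i lambda_i a_i = (0, 0)
  -> stationarity OK
Primal feasibility (all g_i <= 0): OK
Dual feasibility (all lambda_i >= 0): OK
Complementary slackness (lambda_i * g_i(x) = 0 for all i): FAILS

Verdict: the first failing condition is complementary_slackness -> comp.

comp


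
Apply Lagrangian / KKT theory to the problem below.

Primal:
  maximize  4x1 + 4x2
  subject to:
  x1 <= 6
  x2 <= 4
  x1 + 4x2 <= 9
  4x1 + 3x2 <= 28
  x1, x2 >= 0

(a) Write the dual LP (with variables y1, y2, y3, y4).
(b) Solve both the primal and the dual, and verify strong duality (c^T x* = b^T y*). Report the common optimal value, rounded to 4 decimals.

The standard primal-dual pair for 'max c^T x s.t. A x <= b, x >= 0' is:
  Dual:  min b^T y  s.t.  A^T y >= c,  y >= 0.

So the dual LP is:
  minimize  6y1 + 4y2 + 9y3 + 28y4
  subject to:
    y1 + y3 + 4y4 >= 4
    y2 + 4y3 + 3y4 >= 4
    y1, y2, y3, y4 >= 0

Solving the primal: x* = (6, 0.75).
  primal value c^T x* = 27.
Solving the dual: y* = (3, 0, 1, 0).
  dual value b^T y* = 27.
Strong duality: c^T x* = b^T y*. Confirmed.

27


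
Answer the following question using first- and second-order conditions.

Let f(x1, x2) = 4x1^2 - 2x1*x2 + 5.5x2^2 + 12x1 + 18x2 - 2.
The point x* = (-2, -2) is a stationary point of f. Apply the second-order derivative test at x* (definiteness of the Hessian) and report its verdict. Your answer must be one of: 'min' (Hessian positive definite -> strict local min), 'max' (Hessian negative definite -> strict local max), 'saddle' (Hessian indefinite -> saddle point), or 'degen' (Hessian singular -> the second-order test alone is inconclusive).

Compute the Hessian H = grad^2 f:
  H = [[8, -2], [-2, 11]]
Verify stationarity: grad f(x*) = H x* + g = (0, 0).
Eigenvalues of H: 7, 12.
Both eigenvalues > 0, so H is positive definite -> x* is a strict local min.

min


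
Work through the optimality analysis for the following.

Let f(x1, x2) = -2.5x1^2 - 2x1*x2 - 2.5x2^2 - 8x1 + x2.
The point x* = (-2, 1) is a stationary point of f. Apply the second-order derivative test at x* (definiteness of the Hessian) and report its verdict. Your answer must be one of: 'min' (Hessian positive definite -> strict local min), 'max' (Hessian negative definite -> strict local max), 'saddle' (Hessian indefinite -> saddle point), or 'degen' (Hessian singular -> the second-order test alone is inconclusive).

Compute the Hessian H = grad^2 f:
  H = [[-5, -2], [-2, -5]]
Verify stationarity: grad f(x*) = H x* + g = (0, 0).
Eigenvalues of H: -7, -3.
Both eigenvalues < 0, so H is negative definite -> x* is a strict local max.

max


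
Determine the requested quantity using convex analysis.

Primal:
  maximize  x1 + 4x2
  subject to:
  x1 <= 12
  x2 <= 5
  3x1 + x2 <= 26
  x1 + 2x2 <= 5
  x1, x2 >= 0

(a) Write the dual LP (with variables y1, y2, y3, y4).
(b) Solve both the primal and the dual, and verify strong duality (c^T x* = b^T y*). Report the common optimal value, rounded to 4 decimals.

The standard primal-dual pair for 'max c^T x s.t. A x <= b, x >= 0' is:
  Dual:  min b^T y  s.t.  A^T y >= c,  y >= 0.

So the dual LP is:
  minimize  12y1 + 5y2 + 26y3 + 5y4
  subject to:
    y1 + 3y3 + y4 >= 1
    y2 + y3 + 2y4 >= 4
    y1, y2, y3, y4 >= 0

Solving the primal: x* = (0, 2.5).
  primal value c^T x* = 10.
Solving the dual: y* = (0, 0, 0, 2).
  dual value b^T y* = 10.
Strong duality: c^T x* = b^T y*. Confirmed.

10


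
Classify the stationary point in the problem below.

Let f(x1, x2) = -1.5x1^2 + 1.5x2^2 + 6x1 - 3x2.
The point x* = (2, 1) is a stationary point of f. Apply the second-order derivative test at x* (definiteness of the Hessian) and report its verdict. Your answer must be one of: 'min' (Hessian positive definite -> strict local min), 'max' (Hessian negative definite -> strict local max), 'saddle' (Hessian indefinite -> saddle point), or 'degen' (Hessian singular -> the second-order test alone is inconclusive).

Compute the Hessian H = grad^2 f:
  H = [[-3, 0], [0, 3]]
Verify stationarity: grad f(x*) = H x* + g = (0, 0).
Eigenvalues of H: -3, 3.
Eigenvalues have mixed signs, so H is indefinite -> x* is a saddle point.

saddle


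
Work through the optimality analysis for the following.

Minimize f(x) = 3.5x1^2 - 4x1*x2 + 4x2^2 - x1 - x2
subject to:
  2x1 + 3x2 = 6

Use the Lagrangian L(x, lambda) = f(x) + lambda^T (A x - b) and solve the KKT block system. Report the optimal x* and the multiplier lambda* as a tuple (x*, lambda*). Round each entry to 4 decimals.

Form the Lagrangian:
  L(x, lambda) = (1/2) x^T Q x + c^T x + lambda^T (A x - b)
Stationarity (grad_x L = 0): Q x + c + A^T lambda = 0.
Primal feasibility: A x = b.

This gives the KKT block system:
  [ Q   A^T ] [ x     ]   [-c ]
  [ A    0  ] [ lambda ] = [ b ]

Solving the linear system:
  x*      = (1.1958, 1.2028)
  lambda* = (-1.2797)
  f(x*)   = 2.6399

x* = (1.1958, 1.2028), lambda* = (-1.2797)


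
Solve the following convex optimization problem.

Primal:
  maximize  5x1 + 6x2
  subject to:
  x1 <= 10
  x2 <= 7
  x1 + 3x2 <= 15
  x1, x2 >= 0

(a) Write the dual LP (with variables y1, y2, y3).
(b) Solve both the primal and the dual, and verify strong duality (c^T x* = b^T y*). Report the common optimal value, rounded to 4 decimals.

The standard primal-dual pair for 'max c^T x s.t. A x <= b, x >= 0' is:
  Dual:  min b^T y  s.t.  A^T y >= c,  y >= 0.

So the dual LP is:
  minimize  10y1 + 7y2 + 15y3
  subject to:
    y1 + y3 >= 5
    y2 + 3y3 >= 6
    y1, y2, y3 >= 0

Solving the primal: x* = (10, 1.6667).
  primal value c^T x* = 60.
Solving the dual: y* = (3, 0, 2).
  dual value b^T y* = 60.
Strong duality: c^T x* = b^T y*. Confirmed.

60


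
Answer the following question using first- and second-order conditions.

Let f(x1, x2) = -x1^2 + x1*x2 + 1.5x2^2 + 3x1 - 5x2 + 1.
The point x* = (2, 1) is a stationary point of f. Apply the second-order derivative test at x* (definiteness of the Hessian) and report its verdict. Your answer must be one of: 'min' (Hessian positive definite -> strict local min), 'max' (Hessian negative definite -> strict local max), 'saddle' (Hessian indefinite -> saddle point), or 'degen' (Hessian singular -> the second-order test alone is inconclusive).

Compute the Hessian H = grad^2 f:
  H = [[-2, 1], [1, 3]]
Verify stationarity: grad f(x*) = H x* + g = (0, 0).
Eigenvalues of H: -2.1926, 3.1926.
Eigenvalues have mixed signs, so H is indefinite -> x* is a saddle point.

saddle


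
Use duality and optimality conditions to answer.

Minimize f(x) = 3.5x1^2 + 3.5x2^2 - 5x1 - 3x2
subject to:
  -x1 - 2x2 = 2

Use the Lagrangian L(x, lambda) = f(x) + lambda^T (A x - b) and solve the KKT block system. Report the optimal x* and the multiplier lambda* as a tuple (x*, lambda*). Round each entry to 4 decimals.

Form the Lagrangian:
  L(x, lambda) = (1/2) x^T Q x + c^T x + lambda^T (A x - b)
Stationarity (grad_x L = 0): Q x + c + A^T lambda = 0.
Primal feasibility: A x = b.

This gives the KKT block system:
  [ Q   A^T ] [ x     ]   [-c ]
  [ A    0  ] [ lambda ] = [ b ]

Solving the linear system:
  x*      = (0, -1)
  lambda* = (-5)
  f(x*)   = 6.5

x* = (0, -1), lambda* = (-5)


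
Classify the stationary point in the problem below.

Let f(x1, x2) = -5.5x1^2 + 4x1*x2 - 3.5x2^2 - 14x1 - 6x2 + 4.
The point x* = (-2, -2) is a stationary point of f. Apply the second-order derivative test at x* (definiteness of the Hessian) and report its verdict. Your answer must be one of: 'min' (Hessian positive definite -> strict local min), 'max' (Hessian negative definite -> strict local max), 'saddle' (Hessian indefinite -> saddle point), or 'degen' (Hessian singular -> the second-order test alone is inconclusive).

Compute the Hessian H = grad^2 f:
  H = [[-11, 4], [4, -7]]
Verify stationarity: grad f(x*) = H x* + g = (0, 0).
Eigenvalues of H: -13.4721, -4.5279.
Both eigenvalues < 0, so H is negative definite -> x* is a strict local max.

max


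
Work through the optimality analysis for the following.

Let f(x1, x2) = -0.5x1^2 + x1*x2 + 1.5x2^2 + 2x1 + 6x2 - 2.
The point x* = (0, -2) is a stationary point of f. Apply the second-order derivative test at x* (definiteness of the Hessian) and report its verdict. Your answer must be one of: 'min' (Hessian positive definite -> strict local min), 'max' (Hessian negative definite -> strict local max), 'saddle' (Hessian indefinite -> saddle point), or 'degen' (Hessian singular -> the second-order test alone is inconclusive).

Compute the Hessian H = grad^2 f:
  H = [[-1, 1], [1, 3]]
Verify stationarity: grad f(x*) = H x* + g = (0, 0).
Eigenvalues of H: -1.2361, 3.2361.
Eigenvalues have mixed signs, so H is indefinite -> x* is a saddle point.

saddle


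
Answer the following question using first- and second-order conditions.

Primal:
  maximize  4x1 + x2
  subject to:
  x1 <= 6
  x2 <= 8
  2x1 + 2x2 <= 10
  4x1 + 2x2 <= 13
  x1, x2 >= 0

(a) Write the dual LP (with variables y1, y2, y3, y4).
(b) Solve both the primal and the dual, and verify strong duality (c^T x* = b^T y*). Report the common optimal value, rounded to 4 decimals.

The standard primal-dual pair for 'max c^T x s.t. A x <= b, x >= 0' is:
  Dual:  min b^T y  s.t.  A^T y >= c,  y >= 0.

So the dual LP is:
  minimize  6y1 + 8y2 + 10y3 + 13y4
  subject to:
    y1 + 2y3 + 4y4 >= 4
    y2 + 2y3 + 2y4 >= 1
    y1, y2, y3, y4 >= 0

Solving the primal: x* = (3.25, 0).
  primal value c^T x* = 13.
Solving the dual: y* = (0, 0, 0, 1).
  dual value b^T y* = 13.
Strong duality: c^T x* = b^T y*. Confirmed.

13


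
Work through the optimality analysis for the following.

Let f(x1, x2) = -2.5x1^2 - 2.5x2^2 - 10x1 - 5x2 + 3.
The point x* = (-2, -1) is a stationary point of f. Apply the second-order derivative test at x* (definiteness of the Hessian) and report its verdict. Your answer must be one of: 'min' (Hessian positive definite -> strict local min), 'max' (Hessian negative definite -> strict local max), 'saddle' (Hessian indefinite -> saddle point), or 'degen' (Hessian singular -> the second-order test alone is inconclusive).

Compute the Hessian H = grad^2 f:
  H = [[-5, 0], [0, -5]]
Verify stationarity: grad f(x*) = H x* + g = (0, 0).
Eigenvalues of H: -5, -5.
Both eigenvalues < 0, so H is negative definite -> x* is a strict local max.

max


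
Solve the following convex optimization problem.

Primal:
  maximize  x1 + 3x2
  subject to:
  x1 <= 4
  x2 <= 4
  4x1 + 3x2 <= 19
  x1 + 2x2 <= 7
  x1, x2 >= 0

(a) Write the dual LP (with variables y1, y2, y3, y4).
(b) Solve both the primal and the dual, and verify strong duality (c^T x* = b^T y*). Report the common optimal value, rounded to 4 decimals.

The standard primal-dual pair for 'max c^T x s.t. A x <= b, x >= 0' is:
  Dual:  min b^T y  s.t.  A^T y >= c,  y >= 0.

So the dual LP is:
  minimize  4y1 + 4y2 + 19y3 + 7y4
  subject to:
    y1 + 4y3 + y4 >= 1
    y2 + 3y3 + 2y4 >= 3
    y1, y2, y3, y4 >= 0

Solving the primal: x* = (0, 3.5).
  primal value c^T x* = 10.5.
Solving the dual: y* = (0, 0, 0, 1.5).
  dual value b^T y* = 10.5.
Strong duality: c^T x* = b^T y*. Confirmed.

10.5


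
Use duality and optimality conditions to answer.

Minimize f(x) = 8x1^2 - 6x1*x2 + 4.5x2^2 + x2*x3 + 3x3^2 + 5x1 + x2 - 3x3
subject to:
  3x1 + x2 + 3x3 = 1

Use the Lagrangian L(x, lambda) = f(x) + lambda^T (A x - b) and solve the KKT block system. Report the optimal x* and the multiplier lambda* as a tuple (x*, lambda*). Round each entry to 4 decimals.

Form the Lagrangian:
  L(x, lambda) = (1/2) x^T Q x + c^T x + lambda^T (A x - b)
Stationarity (grad_x L = 0): Q x + c + A^T lambda = 0.
Primal feasibility: A x = b.

This gives the KKT block system:
  [ Q   A^T ] [ x     ]   [-c ]
  [ A    0  ] [ lambda ] = [ b ]

Solving the linear system:
  x*      = (-0.3603, -0.3854, 0.8221)
  lambda* = (-0.5157)
  f(x*)   = -2.0687

x* = (-0.3603, -0.3854, 0.8221), lambda* = (-0.5157)


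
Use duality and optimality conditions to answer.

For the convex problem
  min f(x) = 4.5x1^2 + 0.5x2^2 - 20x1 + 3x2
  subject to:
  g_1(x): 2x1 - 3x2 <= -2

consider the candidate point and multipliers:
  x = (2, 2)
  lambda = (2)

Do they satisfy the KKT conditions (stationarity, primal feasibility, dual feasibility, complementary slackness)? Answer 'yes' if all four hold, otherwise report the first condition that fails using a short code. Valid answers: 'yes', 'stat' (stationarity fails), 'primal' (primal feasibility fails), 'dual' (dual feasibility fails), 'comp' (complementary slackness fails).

Gradient of f: grad f(x) = Q x + c = (-2, 5)
Constraint values g_i(x) = a_i^T x - b_i:
  g_1((2, 2)) = 0
Stationarity residual: grad f(x) + sum_i lambda_i a_i = (2, -1)
  -> stationarity FAILS
Primal feasibility (all g_i <= 0): OK
Dual feasibility (all lambda_i >= 0): OK
Complementary slackness (lambda_i * g_i(x) = 0 for all i): OK

Verdict: the first failing condition is stationarity -> stat.

stat


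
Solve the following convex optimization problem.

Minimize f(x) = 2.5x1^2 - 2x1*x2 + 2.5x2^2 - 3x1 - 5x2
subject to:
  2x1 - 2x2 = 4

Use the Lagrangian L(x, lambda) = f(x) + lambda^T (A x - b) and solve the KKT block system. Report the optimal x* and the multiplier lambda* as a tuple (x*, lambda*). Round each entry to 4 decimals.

Form the Lagrangian:
  L(x, lambda) = (1/2) x^T Q x + c^T x + lambda^T (A x - b)
Stationarity (grad_x L = 0): Q x + c + A^T lambda = 0.
Primal feasibility: A x = b.

This gives the KKT block system:
  [ Q   A^T ] [ x     ]   [-c ]
  [ A    0  ] [ lambda ] = [ b ]

Solving the linear system:
  x*      = (2.3333, 0.3333)
  lambda* = (-4)
  f(x*)   = 3.6667

x* = (2.3333, 0.3333), lambda* = (-4)


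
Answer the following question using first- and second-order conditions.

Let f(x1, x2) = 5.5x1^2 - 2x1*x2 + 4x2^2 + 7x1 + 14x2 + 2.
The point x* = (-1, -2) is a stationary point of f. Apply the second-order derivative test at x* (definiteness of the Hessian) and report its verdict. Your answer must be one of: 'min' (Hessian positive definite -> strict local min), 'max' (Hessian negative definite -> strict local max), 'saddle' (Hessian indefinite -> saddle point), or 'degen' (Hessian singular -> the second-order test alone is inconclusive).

Compute the Hessian H = grad^2 f:
  H = [[11, -2], [-2, 8]]
Verify stationarity: grad f(x*) = H x* + g = (0, 0).
Eigenvalues of H: 7, 12.
Both eigenvalues > 0, so H is positive definite -> x* is a strict local min.

min


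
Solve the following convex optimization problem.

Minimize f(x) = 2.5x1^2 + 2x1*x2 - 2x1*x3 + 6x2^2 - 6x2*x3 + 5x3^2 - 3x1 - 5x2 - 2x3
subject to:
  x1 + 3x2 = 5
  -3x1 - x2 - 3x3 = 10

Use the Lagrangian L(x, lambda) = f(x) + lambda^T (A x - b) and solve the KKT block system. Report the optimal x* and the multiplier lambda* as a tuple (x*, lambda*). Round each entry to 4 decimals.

Form the Lagrangian:
  L(x, lambda) = (1/2) x^T Q x + c^T x + lambda^T (A x - b)
Stationarity (grad_x L = 0): Q x + c + A^T lambda = 0.
Primal feasibility: A x = b.

This gives the KKT block system:
  [ Q   A^T ] [ x     ]   [-c ]
  [ A    0  ] [ lambda ] = [ b ]

Solving the linear system:
  x*      = (-3.1445, 2.7148, -1.0938)
  lambda* = (-11.8325, -7.6459)
  f(x*)   = 66.8344

x* = (-3.1445, 2.7148, -1.0938), lambda* = (-11.8325, -7.6459)


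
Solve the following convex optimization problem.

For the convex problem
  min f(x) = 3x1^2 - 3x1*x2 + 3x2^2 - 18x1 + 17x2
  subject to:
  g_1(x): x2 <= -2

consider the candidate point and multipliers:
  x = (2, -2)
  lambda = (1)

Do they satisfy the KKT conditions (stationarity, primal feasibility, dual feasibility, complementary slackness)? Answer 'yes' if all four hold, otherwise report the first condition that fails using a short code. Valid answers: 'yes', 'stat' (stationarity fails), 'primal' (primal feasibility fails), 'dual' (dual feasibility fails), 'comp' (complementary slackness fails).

Gradient of f: grad f(x) = Q x + c = (0, -1)
Constraint values g_i(x) = a_i^T x - b_i:
  g_1((2, -2)) = 0
Stationarity residual: grad f(x) + sum_i lambda_i a_i = (0, 0)
  -> stationarity OK
Primal feasibility (all g_i <= 0): OK
Dual feasibility (all lambda_i >= 0): OK
Complementary slackness (lambda_i * g_i(x) = 0 for all i): OK

Verdict: yes, KKT holds.

yes


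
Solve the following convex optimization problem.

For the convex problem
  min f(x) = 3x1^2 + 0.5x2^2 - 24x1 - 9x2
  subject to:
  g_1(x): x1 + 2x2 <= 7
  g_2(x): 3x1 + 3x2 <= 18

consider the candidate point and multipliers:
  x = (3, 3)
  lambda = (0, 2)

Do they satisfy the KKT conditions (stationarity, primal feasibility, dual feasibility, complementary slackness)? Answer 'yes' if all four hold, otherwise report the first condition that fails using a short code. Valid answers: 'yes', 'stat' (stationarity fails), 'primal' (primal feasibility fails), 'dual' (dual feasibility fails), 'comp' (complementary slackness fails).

Gradient of f: grad f(x) = Q x + c = (-6, -6)
Constraint values g_i(x) = a_i^T x - b_i:
  g_1((3, 3)) = 2
  g_2((3, 3)) = 0
Stationarity residual: grad f(x) + sum_i lambda_i a_i = (0, 0)
  -> stationarity OK
Primal feasibility (all g_i <= 0): FAILS
Dual feasibility (all lambda_i >= 0): OK
Complementary slackness (lambda_i * g_i(x) = 0 for all i): OK

Verdict: the first failing condition is primal_feasibility -> primal.

primal


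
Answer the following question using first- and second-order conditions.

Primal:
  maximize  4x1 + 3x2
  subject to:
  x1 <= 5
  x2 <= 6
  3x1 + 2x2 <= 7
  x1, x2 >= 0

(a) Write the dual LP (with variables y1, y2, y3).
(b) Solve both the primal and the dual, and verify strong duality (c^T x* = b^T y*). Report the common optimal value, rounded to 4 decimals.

The standard primal-dual pair for 'max c^T x s.t. A x <= b, x >= 0' is:
  Dual:  min b^T y  s.t.  A^T y >= c,  y >= 0.

So the dual LP is:
  minimize  5y1 + 6y2 + 7y3
  subject to:
    y1 + 3y3 >= 4
    y2 + 2y3 >= 3
    y1, y2, y3 >= 0

Solving the primal: x* = (0, 3.5).
  primal value c^T x* = 10.5.
Solving the dual: y* = (0, 0, 1.5).
  dual value b^T y* = 10.5.
Strong duality: c^T x* = b^T y*. Confirmed.

10.5


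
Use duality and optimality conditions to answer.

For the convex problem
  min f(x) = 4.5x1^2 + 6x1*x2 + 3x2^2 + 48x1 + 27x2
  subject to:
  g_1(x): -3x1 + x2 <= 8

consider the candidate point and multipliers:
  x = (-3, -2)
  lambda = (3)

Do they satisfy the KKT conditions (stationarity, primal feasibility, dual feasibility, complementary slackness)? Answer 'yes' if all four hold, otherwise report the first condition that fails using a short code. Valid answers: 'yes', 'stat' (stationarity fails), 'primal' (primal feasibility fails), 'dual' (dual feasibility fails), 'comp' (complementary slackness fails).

Gradient of f: grad f(x) = Q x + c = (9, -3)
Constraint values g_i(x) = a_i^T x - b_i:
  g_1((-3, -2)) = -1
Stationarity residual: grad f(x) + sum_i lambda_i a_i = (0, 0)
  -> stationarity OK
Primal feasibility (all g_i <= 0): OK
Dual feasibility (all lambda_i >= 0): OK
Complementary slackness (lambda_i * g_i(x) = 0 for all i): FAILS

Verdict: the first failing condition is complementary_slackness -> comp.

comp


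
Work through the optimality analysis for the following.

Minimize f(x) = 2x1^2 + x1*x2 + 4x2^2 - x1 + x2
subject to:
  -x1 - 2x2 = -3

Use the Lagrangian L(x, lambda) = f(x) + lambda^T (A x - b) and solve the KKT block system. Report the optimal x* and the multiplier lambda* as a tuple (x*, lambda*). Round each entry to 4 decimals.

Form the Lagrangian:
  L(x, lambda) = (1/2) x^T Q x + c^T x + lambda^T (A x - b)
Stationarity (grad_x L = 0): Q x + c + A^T lambda = 0.
Primal feasibility: A x = b.

This gives the KKT block system:
  [ Q   A^T ] [ x     ]   [-c ]
  [ A    0  ] [ lambda ] = [ b ]

Solving the linear system:
  x*      = (1.2, 0.9)
  lambda* = (4.7)
  f(x*)   = 6.9

x* = (1.2, 0.9), lambda* = (4.7)


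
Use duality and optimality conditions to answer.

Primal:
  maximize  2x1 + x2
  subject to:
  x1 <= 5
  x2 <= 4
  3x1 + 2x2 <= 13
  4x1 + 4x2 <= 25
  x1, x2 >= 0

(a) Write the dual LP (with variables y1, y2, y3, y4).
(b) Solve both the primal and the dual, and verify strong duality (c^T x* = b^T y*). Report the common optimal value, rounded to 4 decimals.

The standard primal-dual pair for 'max c^T x s.t. A x <= b, x >= 0' is:
  Dual:  min b^T y  s.t.  A^T y >= c,  y >= 0.

So the dual LP is:
  minimize  5y1 + 4y2 + 13y3 + 25y4
  subject to:
    y1 + 3y3 + 4y4 >= 2
    y2 + 2y3 + 4y4 >= 1
    y1, y2, y3, y4 >= 0

Solving the primal: x* = (4.3333, 0).
  primal value c^T x* = 8.6667.
Solving the dual: y* = (0, 0, 0.6667, 0).
  dual value b^T y* = 8.6667.
Strong duality: c^T x* = b^T y*. Confirmed.

8.6667


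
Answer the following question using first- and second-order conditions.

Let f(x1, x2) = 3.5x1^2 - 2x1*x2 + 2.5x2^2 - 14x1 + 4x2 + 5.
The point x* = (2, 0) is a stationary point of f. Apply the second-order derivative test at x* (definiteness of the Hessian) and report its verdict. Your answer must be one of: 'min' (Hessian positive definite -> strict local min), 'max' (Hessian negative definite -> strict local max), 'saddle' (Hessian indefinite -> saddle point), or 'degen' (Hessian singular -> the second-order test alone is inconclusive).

Compute the Hessian H = grad^2 f:
  H = [[7, -2], [-2, 5]]
Verify stationarity: grad f(x*) = H x* + g = (0, 0).
Eigenvalues of H: 3.7639, 8.2361.
Both eigenvalues > 0, so H is positive definite -> x* is a strict local min.

min


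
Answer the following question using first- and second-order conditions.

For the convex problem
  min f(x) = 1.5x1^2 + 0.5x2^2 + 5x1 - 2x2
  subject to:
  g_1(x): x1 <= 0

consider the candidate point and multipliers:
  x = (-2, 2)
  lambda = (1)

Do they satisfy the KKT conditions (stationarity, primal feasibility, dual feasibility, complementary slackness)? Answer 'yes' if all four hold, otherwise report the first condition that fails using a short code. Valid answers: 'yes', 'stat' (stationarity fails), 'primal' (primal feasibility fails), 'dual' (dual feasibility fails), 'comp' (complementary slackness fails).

Gradient of f: grad f(x) = Q x + c = (-1, 0)
Constraint values g_i(x) = a_i^T x - b_i:
  g_1((-2, 2)) = -2
Stationarity residual: grad f(x) + sum_i lambda_i a_i = (0, 0)
  -> stationarity OK
Primal feasibility (all g_i <= 0): OK
Dual feasibility (all lambda_i >= 0): OK
Complementary slackness (lambda_i * g_i(x) = 0 for all i): FAILS

Verdict: the first failing condition is complementary_slackness -> comp.

comp


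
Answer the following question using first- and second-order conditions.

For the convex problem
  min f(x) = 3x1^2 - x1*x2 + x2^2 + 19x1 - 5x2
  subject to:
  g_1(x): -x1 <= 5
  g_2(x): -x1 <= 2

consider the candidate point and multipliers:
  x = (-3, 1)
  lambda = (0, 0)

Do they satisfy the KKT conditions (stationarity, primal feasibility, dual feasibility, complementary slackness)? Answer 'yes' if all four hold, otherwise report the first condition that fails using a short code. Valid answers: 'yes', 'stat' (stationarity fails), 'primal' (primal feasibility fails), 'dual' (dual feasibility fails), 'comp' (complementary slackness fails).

Gradient of f: grad f(x) = Q x + c = (0, 0)
Constraint values g_i(x) = a_i^T x - b_i:
  g_1((-3, 1)) = -2
  g_2((-3, 1)) = 1
Stationarity residual: grad f(x) + sum_i lambda_i a_i = (0, 0)
  -> stationarity OK
Primal feasibility (all g_i <= 0): FAILS
Dual feasibility (all lambda_i >= 0): OK
Complementary slackness (lambda_i * g_i(x) = 0 for all i): OK

Verdict: the first failing condition is primal_feasibility -> primal.

primal


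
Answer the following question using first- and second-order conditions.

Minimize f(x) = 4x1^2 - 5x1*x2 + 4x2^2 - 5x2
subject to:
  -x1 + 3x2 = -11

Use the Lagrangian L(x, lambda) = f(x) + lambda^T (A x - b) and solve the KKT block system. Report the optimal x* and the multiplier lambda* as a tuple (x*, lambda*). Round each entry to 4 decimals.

Form the Lagrangian:
  L(x, lambda) = (1/2) x^T Q x + c^T x + lambda^T (A x - b)
Stationarity (grad_x L = 0): Q x + c + A^T lambda = 0.
Primal feasibility: A x = b.

This gives the KKT block system:
  [ Q   A^T ] [ x     ]   [-c ]
  [ A    0  ] [ lambda ] = [ b ]

Solving the linear system:
  x*      = (-1.24, -4.08)
  lambda* = (10.48)
  f(x*)   = 67.84

x* = (-1.24, -4.08), lambda* = (10.48)


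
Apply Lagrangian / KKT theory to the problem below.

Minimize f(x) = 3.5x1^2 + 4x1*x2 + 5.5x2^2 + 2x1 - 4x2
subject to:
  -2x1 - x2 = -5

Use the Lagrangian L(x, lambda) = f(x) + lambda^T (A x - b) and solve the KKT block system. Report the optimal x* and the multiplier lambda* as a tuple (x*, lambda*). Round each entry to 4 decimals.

Form the Lagrangian:
  L(x, lambda) = (1/2) x^T Q x + c^T x + lambda^T (A x - b)
Stationarity (grad_x L = 0): Q x + c + A^T lambda = 0.
Primal feasibility: A x = b.

This gives the KKT block system:
  [ Q   A^T ] [ x     ]   [-c ]
  [ A    0  ] [ lambda ] = [ b ]

Solving the linear system:
  x*      = (2.2857, 0.4286)
  lambda* = (9.8571)
  f(x*)   = 26.0714

x* = (2.2857, 0.4286), lambda* = (9.8571)


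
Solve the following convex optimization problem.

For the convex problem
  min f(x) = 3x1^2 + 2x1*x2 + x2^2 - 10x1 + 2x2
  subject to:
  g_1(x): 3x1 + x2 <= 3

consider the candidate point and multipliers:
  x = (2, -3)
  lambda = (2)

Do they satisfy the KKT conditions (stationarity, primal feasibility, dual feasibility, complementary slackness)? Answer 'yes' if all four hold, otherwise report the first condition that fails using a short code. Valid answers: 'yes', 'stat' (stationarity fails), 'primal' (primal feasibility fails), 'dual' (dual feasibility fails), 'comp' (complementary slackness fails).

Gradient of f: grad f(x) = Q x + c = (-4, 0)
Constraint values g_i(x) = a_i^T x - b_i:
  g_1((2, -3)) = 0
Stationarity residual: grad f(x) + sum_i lambda_i a_i = (2, 2)
  -> stationarity FAILS
Primal feasibility (all g_i <= 0): OK
Dual feasibility (all lambda_i >= 0): OK
Complementary slackness (lambda_i * g_i(x) = 0 for all i): OK

Verdict: the first failing condition is stationarity -> stat.

stat


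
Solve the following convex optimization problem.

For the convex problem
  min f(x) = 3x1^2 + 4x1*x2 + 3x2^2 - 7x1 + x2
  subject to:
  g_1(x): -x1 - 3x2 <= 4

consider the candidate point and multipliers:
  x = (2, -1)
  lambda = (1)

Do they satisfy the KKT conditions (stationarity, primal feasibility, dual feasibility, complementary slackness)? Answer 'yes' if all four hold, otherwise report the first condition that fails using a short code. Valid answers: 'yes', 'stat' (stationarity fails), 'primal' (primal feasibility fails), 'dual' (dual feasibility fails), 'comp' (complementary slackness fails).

Gradient of f: grad f(x) = Q x + c = (1, 3)
Constraint values g_i(x) = a_i^T x - b_i:
  g_1((2, -1)) = -3
Stationarity residual: grad f(x) + sum_i lambda_i a_i = (0, 0)
  -> stationarity OK
Primal feasibility (all g_i <= 0): OK
Dual feasibility (all lambda_i >= 0): OK
Complementary slackness (lambda_i * g_i(x) = 0 for all i): FAILS

Verdict: the first failing condition is complementary_slackness -> comp.

comp


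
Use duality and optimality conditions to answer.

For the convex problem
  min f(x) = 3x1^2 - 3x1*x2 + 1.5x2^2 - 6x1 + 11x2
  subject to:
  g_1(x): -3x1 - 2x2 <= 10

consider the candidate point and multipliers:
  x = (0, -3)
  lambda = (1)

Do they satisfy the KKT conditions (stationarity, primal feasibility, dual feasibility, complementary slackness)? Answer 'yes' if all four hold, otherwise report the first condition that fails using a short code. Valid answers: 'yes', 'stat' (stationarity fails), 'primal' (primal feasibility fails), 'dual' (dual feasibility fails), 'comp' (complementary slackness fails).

Gradient of f: grad f(x) = Q x + c = (3, 2)
Constraint values g_i(x) = a_i^T x - b_i:
  g_1((0, -3)) = -4
Stationarity residual: grad f(x) + sum_i lambda_i a_i = (0, 0)
  -> stationarity OK
Primal feasibility (all g_i <= 0): OK
Dual feasibility (all lambda_i >= 0): OK
Complementary slackness (lambda_i * g_i(x) = 0 for all i): FAILS

Verdict: the first failing condition is complementary_slackness -> comp.

comp


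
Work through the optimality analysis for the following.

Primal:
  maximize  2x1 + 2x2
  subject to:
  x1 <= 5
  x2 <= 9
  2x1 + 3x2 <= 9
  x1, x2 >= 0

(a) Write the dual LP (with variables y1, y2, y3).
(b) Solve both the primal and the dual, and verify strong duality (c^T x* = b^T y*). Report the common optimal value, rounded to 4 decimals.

The standard primal-dual pair for 'max c^T x s.t. A x <= b, x >= 0' is:
  Dual:  min b^T y  s.t.  A^T y >= c,  y >= 0.

So the dual LP is:
  minimize  5y1 + 9y2 + 9y3
  subject to:
    y1 + 2y3 >= 2
    y2 + 3y3 >= 2
    y1, y2, y3 >= 0

Solving the primal: x* = (4.5, 0).
  primal value c^T x* = 9.
Solving the dual: y* = (0, 0, 1).
  dual value b^T y* = 9.
Strong duality: c^T x* = b^T y*. Confirmed.

9


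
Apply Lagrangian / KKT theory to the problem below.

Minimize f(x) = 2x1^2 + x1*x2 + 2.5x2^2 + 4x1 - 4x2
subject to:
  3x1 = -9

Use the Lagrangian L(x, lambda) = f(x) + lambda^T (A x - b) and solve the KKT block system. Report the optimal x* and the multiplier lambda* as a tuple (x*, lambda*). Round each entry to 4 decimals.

Form the Lagrangian:
  L(x, lambda) = (1/2) x^T Q x + c^T x + lambda^T (A x - b)
Stationarity (grad_x L = 0): Q x + c + A^T lambda = 0.
Primal feasibility: A x = b.

This gives the KKT block system:
  [ Q   A^T ] [ x     ]   [-c ]
  [ A    0  ] [ lambda ] = [ b ]

Solving the linear system:
  x*      = (-3, 1.4)
  lambda* = (2.2)
  f(x*)   = 1.1

x* = (-3, 1.4), lambda* = (2.2)


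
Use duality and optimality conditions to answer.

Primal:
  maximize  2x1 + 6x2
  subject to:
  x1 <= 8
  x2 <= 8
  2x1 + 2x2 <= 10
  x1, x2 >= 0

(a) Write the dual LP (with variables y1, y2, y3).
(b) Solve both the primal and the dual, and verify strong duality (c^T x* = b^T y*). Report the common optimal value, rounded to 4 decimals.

The standard primal-dual pair for 'max c^T x s.t. A x <= b, x >= 0' is:
  Dual:  min b^T y  s.t.  A^T y >= c,  y >= 0.

So the dual LP is:
  minimize  8y1 + 8y2 + 10y3
  subject to:
    y1 + 2y3 >= 2
    y2 + 2y3 >= 6
    y1, y2, y3 >= 0

Solving the primal: x* = (0, 5).
  primal value c^T x* = 30.
Solving the dual: y* = (0, 0, 3).
  dual value b^T y* = 30.
Strong duality: c^T x* = b^T y*. Confirmed.

30


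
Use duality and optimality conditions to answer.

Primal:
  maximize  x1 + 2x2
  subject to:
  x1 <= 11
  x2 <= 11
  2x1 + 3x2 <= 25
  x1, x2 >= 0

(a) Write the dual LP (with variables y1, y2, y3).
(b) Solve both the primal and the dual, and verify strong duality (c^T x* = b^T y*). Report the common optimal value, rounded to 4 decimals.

The standard primal-dual pair for 'max c^T x s.t. A x <= b, x >= 0' is:
  Dual:  min b^T y  s.t.  A^T y >= c,  y >= 0.

So the dual LP is:
  minimize  11y1 + 11y2 + 25y3
  subject to:
    y1 + 2y3 >= 1
    y2 + 3y3 >= 2
    y1, y2, y3 >= 0

Solving the primal: x* = (0, 8.3333).
  primal value c^T x* = 16.6667.
Solving the dual: y* = (0, 0, 0.6667).
  dual value b^T y* = 16.6667.
Strong duality: c^T x* = b^T y*. Confirmed.

16.6667


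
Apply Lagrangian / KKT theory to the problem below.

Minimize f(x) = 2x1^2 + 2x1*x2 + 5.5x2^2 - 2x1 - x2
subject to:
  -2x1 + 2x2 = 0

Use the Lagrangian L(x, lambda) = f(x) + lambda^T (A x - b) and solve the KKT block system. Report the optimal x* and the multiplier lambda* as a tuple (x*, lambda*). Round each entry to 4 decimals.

Form the Lagrangian:
  L(x, lambda) = (1/2) x^T Q x + c^T x + lambda^T (A x - b)
Stationarity (grad_x L = 0): Q x + c + A^T lambda = 0.
Primal feasibility: A x = b.

This gives the KKT block system:
  [ Q   A^T ] [ x     ]   [-c ]
  [ A    0  ] [ lambda ] = [ b ]

Solving the linear system:
  x*      = (0.1579, 0.1579)
  lambda* = (-0.5263)
  f(x*)   = -0.2368

x* = (0.1579, 0.1579), lambda* = (-0.5263)


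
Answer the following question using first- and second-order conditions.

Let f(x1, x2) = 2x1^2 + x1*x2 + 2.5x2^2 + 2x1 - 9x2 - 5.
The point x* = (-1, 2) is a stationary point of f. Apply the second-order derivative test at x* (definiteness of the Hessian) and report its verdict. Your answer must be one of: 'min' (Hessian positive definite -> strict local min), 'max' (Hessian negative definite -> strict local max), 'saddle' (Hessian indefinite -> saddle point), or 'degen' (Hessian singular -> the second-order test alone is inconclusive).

Compute the Hessian H = grad^2 f:
  H = [[4, 1], [1, 5]]
Verify stationarity: grad f(x*) = H x* + g = (0, 0).
Eigenvalues of H: 3.382, 5.618.
Both eigenvalues > 0, so H is positive definite -> x* is a strict local min.

min


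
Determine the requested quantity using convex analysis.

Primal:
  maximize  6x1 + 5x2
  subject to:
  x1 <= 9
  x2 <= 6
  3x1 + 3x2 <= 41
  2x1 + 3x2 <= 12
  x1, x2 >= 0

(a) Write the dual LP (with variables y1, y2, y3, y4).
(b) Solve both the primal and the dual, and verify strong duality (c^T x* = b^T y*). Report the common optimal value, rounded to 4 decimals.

The standard primal-dual pair for 'max c^T x s.t. A x <= b, x >= 0' is:
  Dual:  min b^T y  s.t.  A^T y >= c,  y >= 0.

So the dual LP is:
  minimize  9y1 + 6y2 + 41y3 + 12y4
  subject to:
    y1 + 3y3 + 2y4 >= 6
    y2 + 3y3 + 3y4 >= 5
    y1, y2, y3, y4 >= 0

Solving the primal: x* = (6, 0).
  primal value c^T x* = 36.
Solving the dual: y* = (0, 0, 0, 3).
  dual value b^T y* = 36.
Strong duality: c^T x* = b^T y*. Confirmed.

36


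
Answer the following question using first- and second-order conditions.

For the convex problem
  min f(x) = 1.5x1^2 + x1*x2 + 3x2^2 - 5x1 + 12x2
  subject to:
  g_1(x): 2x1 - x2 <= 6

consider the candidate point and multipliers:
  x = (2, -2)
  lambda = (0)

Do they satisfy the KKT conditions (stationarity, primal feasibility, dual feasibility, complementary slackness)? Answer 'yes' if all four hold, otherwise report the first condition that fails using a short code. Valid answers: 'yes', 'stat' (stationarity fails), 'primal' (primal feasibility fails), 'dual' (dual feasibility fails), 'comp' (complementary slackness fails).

Gradient of f: grad f(x) = Q x + c = (-1, 2)
Constraint values g_i(x) = a_i^T x - b_i:
  g_1((2, -2)) = 0
Stationarity residual: grad f(x) + sum_i lambda_i a_i = (-1, 2)
  -> stationarity FAILS
Primal feasibility (all g_i <= 0): OK
Dual feasibility (all lambda_i >= 0): OK
Complementary slackness (lambda_i * g_i(x) = 0 for all i): OK

Verdict: the first failing condition is stationarity -> stat.

stat


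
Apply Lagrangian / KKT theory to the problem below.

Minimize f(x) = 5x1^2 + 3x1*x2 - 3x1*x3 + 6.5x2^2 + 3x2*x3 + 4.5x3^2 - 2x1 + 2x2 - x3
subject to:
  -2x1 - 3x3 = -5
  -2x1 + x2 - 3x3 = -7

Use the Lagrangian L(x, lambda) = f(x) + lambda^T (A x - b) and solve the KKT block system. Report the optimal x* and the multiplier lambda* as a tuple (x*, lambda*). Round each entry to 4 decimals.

Form the Lagrangian:
  L(x, lambda) = (1/2) x^T Q x + c^T x + lambda^T (A x - b)
Stationarity (grad_x L = 0): Q x + c + A^T lambda = 0.
Primal feasibility: A x = b.

This gives the KKT block system:
  [ Q   A^T ] [ x     ]   [-c ]
  [ A    0  ] [ lambda ] = [ b ]

Solving the linear system:
  x*      = (1.0185, -2, 0.9877)
  lambda* = (-18.3704, 17.9815)
  f(x*)   = 13.4969

x* = (1.0185, -2, 0.9877), lambda* = (-18.3704, 17.9815)


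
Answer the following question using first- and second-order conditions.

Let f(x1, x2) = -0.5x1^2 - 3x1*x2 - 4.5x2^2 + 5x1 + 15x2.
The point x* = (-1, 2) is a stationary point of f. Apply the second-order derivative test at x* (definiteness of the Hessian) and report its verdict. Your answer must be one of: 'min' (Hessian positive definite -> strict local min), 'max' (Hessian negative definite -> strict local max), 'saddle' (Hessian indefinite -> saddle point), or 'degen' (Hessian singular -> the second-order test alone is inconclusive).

Compute the Hessian H = grad^2 f:
  H = [[-1, -3], [-3, -9]]
Verify stationarity: grad f(x*) = H x* + g = (0, 0).
Eigenvalues of H: -10, 0.
H has a zero eigenvalue (singular; negative semidefinite but not definite), so H is neither positive definite, negative definite, nor indefinite. The second-order test alone is inconclusive -> degen.
(Indeed, f is constant along the null direction of H through x*, so x* is not a strict local extremum.)

degen


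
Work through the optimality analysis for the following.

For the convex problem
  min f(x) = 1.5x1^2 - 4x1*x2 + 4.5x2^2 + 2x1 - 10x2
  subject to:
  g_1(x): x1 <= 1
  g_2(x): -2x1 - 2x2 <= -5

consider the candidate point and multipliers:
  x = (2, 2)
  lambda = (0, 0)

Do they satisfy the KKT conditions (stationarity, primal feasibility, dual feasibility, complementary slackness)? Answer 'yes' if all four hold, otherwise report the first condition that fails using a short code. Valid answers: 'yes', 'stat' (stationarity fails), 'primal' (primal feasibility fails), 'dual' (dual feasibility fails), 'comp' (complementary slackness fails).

Gradient of f: grad f(x) = Q x + c = (0, 0)
Constraint values g_i(x) = a_i^T x - b_i:
  g_1((2, 2)) = 1
  g_2((2, 2)) = -3
Stationarity residual: grad f(x) + sum_i lambda_i a_i = (0, 0)
  -> stationarity OK
Primal feasibility (all g_i <= 0): FAILS
Dual feasibility (all lambda_i >= 0): OK
Complementary slackness (lambda_i * g_i(x) = 0 for all i): OK

Verdict: the first failing condition is primal_feasibility -> primal.

primal


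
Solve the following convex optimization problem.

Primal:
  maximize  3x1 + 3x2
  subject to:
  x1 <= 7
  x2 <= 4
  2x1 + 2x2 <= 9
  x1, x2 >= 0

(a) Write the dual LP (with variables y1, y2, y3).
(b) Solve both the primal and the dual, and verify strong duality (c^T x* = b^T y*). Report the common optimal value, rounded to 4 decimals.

The standard primal-dual pair for 'max c^T x s.t. A x <= b, x >= 0' is:
  Dual:  min b^T y  s.t.  A^T y >= c,  y >= 0.

So the dual LP is:
  minimize  7y1 + 4y2 + 9y3
  subject to:
    y1 + 2y3 >= 3
    y2 + 2y3 >= 3
    y1, y2, y3 >= 0

Solving the primal: x* = (4.5, 0).
  primal value c^T x* = 13.5.
Solving the dual: y* = (0, 0, 1.5).
  dual value b^T y* = 13.5.
Strong duality: c^T x* = b^T y*. Confirmed.

13.5


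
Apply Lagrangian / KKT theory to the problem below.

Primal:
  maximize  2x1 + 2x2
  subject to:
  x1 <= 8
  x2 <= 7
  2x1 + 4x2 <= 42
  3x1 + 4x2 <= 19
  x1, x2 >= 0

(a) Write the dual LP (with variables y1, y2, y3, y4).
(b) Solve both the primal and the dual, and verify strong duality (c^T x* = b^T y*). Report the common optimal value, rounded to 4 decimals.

The standard primal-dual pair for 'max c^T x s.t. A x <= b, x >= 0' is:
  Dual:  min b^T y  s.t.  A^T y >= c,  y >= 0.

So the dual LP is:
  minimize  8y1 + 7y2 + 42y3 + 19y4
  subject to:
    y1 + 2y3 + 3y4 >= 2
    y2 + 4y3 + 4y4 >= 2
    y1, y2, y3, y4 >= 0

Solving the primal: x* = (6.3333, 0).
  primal value c^T x* = 12.6667.
Solving the dual: y* = (0, 0, 0, 0.6667).
  dual value b^T y* = 12.6667.
Strong duality: c^T x* = b^T y*. Confirmed.

12.6667
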